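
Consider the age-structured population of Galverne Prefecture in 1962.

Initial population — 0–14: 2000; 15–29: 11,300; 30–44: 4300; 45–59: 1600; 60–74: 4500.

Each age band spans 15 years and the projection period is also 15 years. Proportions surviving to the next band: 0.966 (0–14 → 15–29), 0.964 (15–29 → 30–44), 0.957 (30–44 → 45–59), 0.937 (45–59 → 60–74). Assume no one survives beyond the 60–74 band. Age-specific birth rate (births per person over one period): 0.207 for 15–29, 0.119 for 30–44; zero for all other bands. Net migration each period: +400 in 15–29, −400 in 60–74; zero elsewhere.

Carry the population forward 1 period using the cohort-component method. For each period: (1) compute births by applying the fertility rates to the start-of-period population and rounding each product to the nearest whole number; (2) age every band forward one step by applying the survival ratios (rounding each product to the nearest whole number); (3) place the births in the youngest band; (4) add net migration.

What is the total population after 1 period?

Period 1:
Births: 11300 × 0.207 = 2339 ; 4300 × 0.119 = 512 — total 2851
15–29: 2000 × 0.966 = 1932
30–44: 11300 × 0.964 = 10893
45–59: 4300 × 0.957 = 4115
60–74: 1600 × 0.937 = 1499
Net migration: 15–29 + 400 → 2332; 60–74 − 400 → 1099
Population now: 0–14=2851, 15–29=2332, 30–44=10893, 45–59=4115, 60–74=1099
Total after period 1: 2851 + 2332 + 10893 + 4115 + 1099 = 21290

21290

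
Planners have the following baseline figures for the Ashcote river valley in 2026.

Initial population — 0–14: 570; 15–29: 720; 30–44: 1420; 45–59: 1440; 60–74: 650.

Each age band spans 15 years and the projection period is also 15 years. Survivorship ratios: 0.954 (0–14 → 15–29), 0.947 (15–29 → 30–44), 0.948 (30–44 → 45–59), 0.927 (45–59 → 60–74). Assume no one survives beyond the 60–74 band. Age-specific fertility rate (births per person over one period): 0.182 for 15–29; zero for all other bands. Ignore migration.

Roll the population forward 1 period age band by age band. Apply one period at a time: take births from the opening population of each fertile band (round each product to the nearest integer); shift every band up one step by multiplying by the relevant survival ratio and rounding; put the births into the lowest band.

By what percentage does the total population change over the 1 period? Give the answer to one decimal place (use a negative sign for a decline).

After projecting period 1:
Births: 720 × 0.182 = 131
15–29: 570 × 0.954 = 544
30–44: 720 × 0.947 = 682
45–59: 1420 × 0.948 = 1346
60–74: 1440 × 0.927 = 1335
Giving 131 / 544 / 682 / 1346 / 1335.
Total: 4800 → 4038; change = -762; percentage change = -15.9%

-15.9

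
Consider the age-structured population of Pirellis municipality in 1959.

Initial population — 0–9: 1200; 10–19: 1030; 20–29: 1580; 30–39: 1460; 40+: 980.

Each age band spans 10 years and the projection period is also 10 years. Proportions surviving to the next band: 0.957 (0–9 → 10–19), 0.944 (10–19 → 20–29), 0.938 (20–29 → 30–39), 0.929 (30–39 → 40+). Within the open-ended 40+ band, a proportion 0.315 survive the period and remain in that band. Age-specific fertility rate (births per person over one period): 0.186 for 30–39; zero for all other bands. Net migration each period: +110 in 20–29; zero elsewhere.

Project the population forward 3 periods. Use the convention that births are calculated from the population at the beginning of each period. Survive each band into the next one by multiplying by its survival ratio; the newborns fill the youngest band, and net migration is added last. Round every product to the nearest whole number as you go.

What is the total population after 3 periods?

3470

After projecting period 1:
Births: 1460 × 0.186 = 272
10–19: 1200 × 0.957 = 1148
20–29: 1030 × 0.944 = 972
30–39: 1580 × 0.938 = 1482
40+: 1460 × 0.929 + 980 × 0.315 = 1356 + 309 = 1665
Net migration: 20–29 + 110 → 1082
End of period: [272, 1148, 1082, 1482, 1665]
After projecting period 2:
Births: 1482 × 0.186 = 276
10–19: 272 × 0.957 = 260
20–29: 1148 × 0.944 = 1084
30–39: 1082 × 0.938 = 1015
40+: 1482 × 0.929 + 1665 × 0.315 = 1377 + 524 = 1901
Net migration: 20–29 + 110 → 1194
End of period: [276, 260, 1194, 1015, 1901]
After projecting period 3:
Births: 1015 × 0.186 = 189
10–19: 276 × 0.957 = 264
20–29: 260 × 0.944 = 245
30–39: 1194 × 0.938 = 1120
40+: 1015 × 0.929 + 1901 × 0.315 = 943 + 599 = 1542
Net migration: 20–29 + 110 → 355
End of period: [189, 264, 355, 1120, 1542]
Total after period 3: 189 + 264 + 355 + 1120 + 1542 = 3470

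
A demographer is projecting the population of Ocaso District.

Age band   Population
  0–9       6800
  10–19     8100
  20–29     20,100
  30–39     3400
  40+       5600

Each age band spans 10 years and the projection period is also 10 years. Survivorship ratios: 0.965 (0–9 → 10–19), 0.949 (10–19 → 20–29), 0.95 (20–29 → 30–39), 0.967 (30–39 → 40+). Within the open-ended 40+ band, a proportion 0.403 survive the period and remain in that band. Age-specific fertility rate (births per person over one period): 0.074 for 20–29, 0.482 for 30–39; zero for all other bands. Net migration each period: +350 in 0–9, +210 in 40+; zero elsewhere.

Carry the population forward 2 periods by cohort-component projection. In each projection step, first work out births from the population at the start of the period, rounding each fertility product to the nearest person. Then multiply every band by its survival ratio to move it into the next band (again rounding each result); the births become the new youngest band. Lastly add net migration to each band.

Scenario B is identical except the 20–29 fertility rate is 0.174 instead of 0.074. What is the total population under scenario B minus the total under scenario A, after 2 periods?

Period 1:
Births: 20100 * 0.074 = 1487 ; 3400 * 0.482 = 1639 — total 3126
10–19: 6800 * 0.965 = 6562
20–29: 8100 * 0.949 = 7687
30–39: 20100 * 0.95 = 19095
40+: 3400 * 0.967 + 5600 * 0.403 = 3288 + 2257 = 5545
Net migration: 0–9 + 350 → 3476; 40+ + 210 → 5755
→ [3476, 6562, 7687, 19095, 5755]
Period 2:
Births: 7687 * 0.074 = 569 ; 19095 * 0.482 = 9204 — total 9773
10–19: 3476 * 0.965 = 3354
20–29: 6562 * 0.949 = 6227
30–39: 7687 * 0.95 = 7303
40+: 19095 * 0.967 + 5755 * 0.403 = 18465 + 2319 = 20784
Net migration: 0–9 + 350 → 10123; 40+ + 210 → 20994
→ [10123, 3354, 6227, 7303, 20994]
Scenario A total after 2 periods: 48001
Scenario B projection —
Period 1:
Births: 20100 * 0.174 = 3497 ; 3400 * 0.482 = 1639 — total 5136
10–19: 6800 * 0.965 = 6562
20–29: 8100 * 0.949 = 7687
30–39: 20100 * 0.95 = 19095
40+: 3400 * 0.967 + 5600 * 0.403 = 3288 + 2257 = 5545
Net migration: 0–9 + 350 → 5486; 40+ + 210 → 5755
→ [5486, 6562, 7687, 19095, 5755]
Period 2:
Births: 7687 * 0.174 = 1338 ; 19095 * 0.482 = 9204 — total 10542
10–19: 5486 * 0.965 = 5294
20–29: 6562 * 0.949 = 6227
30–39: 7687 * 0.95 = 7303
40+: 19095 * 0.967 + 5755 * 0.403 = 18465 + 2319 = 20784
Net migration: 0–9 + 350 → 10892; 40+ + 210 → 20994
→ [10892, 5294, 6227, 7303, 20994]
Scenario B total after 2 periods: 50710
Difference B − A = 50710 − 48001 = 2709

2709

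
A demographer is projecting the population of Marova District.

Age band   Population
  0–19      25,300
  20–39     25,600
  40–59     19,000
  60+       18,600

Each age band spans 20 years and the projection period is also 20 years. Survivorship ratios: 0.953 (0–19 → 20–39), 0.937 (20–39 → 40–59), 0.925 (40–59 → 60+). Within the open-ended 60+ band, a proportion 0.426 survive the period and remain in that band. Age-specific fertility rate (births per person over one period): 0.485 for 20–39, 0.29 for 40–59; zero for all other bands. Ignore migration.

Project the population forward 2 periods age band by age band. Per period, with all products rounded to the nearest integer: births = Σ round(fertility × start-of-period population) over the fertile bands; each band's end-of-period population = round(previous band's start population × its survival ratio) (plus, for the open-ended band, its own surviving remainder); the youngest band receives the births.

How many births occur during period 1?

17926

Let group 1 be 0–19 through group 4 = 60+.
— Period 1 —
Births: 25600 × 0.485 = 12416  |  19000 × 0.29 = 5510 ⇒ total 17926
Group 2: 25300 × 0.953 = 24111
Group 3: 25600 × 0.937 = 23987
Group 4: 19000 × 0.925 + 18600 × 0.426 = 17575 + 7924 = 25499
Population now: 0–19=17926, 20–39=24111, 40–59=23987, 60+=25499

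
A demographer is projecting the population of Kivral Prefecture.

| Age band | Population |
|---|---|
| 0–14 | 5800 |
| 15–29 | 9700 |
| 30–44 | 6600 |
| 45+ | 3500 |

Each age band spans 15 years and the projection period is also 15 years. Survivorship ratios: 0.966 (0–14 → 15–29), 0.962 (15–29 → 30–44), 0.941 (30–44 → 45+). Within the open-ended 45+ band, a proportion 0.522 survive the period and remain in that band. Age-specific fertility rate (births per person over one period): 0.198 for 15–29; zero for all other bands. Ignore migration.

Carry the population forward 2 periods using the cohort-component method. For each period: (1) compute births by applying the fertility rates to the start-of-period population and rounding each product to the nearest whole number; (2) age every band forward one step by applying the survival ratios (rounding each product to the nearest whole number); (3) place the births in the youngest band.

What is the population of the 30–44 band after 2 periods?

[period 1]
Births: 9700 × 0.198 = 1921
15–29: 5800 × 0.966 = 5603
30–44: 9700 × 0.962 = 9331
45+: 6600 × 0.941 + 3500 × 0.522 = 6211 + 1827 = 8038
End of period: [1921, 5603, 9331, 8038]
[period 2]
Births: 5603 × 0.198 = 1109
15–29: 1921 × 0.966 = 1856
30–44: 5603 × 0.962 = 5390
45+: 9331 × 0.941 + 8038 × 0.522 = 8780 + 4196 = 12976
End of period: [1109, 1856, 5390, 12976]

5390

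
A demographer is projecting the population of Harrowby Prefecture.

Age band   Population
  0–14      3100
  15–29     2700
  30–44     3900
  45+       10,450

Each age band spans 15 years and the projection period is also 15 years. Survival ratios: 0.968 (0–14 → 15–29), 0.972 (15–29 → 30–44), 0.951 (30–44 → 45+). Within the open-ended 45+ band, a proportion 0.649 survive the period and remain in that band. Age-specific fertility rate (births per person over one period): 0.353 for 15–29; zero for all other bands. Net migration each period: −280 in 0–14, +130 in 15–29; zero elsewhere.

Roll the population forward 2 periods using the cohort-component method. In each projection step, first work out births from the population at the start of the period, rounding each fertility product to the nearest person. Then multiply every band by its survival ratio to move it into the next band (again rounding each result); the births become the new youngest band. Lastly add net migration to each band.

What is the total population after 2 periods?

(Groups numbered youngest = 1 to oldest = 4.)
— Period 1 —
Births: 2700 × 0.353 = 953
Group 2: 3100 × 0.968 = 3001
Group 3: 2700 × 0.972 = 2624
Group 4: 3900 × 0.951 + 10450 × 0.649 = 3709 + 6782 = 10491
Net migration: Group 1 − 280 → 673; Group 2 + 130 → 3131
End of period: [673, 3131, 2624, 10491]
— Period 2 —
Births: 3131 × 0.353 = 1105
Group 2: 673 × 0.968 = 651
Group 3: 3131 × 0.972 = 3043
Group 4: 2624 × 0.951 + 10491 × 0.649 = 2495 + 6809 = 9304
Net migration: Group 1 − 280 → 825; Group 2 + 130 → 781
End of period: [825, 781, 3043, 9304]
Total after period 2: 825 + 781 + 3043 + 9304 = 13953

13953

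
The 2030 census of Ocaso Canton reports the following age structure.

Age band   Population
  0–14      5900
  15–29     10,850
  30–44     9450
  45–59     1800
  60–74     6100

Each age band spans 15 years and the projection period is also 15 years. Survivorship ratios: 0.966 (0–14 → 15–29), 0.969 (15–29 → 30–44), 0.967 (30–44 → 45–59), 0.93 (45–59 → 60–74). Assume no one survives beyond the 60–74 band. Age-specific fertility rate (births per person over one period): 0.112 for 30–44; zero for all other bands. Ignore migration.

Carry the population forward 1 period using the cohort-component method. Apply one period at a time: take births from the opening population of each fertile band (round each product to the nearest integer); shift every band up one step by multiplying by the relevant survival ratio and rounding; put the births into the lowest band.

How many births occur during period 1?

1058

After projecting period 1:
Births: 9450 × 0.112 = 1058
15–29: 5900 × 0.966 = 5699
30–44: 10850 × 0.969 = 10514
45–59: 9450 × 0.967 = 9138
60–74: 1800 × 0.93 = 1674
Giving 1058 / 5699 / 10514 / 9138 / 1674.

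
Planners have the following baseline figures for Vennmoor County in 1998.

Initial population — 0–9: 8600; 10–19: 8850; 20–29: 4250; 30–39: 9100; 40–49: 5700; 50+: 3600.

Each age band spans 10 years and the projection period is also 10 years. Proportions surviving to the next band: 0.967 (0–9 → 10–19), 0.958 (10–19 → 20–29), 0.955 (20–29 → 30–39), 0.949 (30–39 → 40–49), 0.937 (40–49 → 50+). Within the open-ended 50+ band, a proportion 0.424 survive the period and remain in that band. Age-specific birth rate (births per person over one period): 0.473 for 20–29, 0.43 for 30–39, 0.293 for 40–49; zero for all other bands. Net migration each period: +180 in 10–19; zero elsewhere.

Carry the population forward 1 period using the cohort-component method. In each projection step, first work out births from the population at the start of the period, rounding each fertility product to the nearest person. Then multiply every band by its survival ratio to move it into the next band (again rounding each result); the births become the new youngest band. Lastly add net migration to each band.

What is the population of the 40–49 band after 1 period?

After projecting period 1:
Births: 4250 × 0.473 = 2010 ; 9100 × 0.43 = 3913 ; 5700 × 0.293 = 1670 ⇒ total 7593
10–19: 8600 × 0.967 = 8316
20–29: 8850 × 0.958 = 8478
30–39: 4250 × 0.955 = 4059
40–49: 9100 × 0.949 = 8636
50+: 5700 × 0.937 + 3600 × 0.424 = 5341 + 1526 = 6867
Net migration: 10–19 + 180 → 8496
End of period: [7593, 8496, 8478, 4059, 8636, 6867]

8636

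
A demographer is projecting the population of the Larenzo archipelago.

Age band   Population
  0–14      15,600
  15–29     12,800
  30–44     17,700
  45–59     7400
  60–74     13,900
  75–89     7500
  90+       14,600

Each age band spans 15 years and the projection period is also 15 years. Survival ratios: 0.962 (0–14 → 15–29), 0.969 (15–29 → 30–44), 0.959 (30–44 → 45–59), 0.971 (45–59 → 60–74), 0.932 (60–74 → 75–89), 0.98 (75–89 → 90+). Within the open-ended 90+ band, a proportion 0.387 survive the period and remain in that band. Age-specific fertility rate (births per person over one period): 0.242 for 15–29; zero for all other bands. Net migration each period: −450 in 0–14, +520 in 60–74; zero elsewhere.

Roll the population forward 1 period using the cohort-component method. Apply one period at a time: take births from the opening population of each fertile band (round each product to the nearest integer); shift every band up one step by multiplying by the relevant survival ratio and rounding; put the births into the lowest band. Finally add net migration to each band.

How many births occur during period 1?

3098

[period 1]
Births: 12800 * 0.242 = 3098
15–29: 15600 * 0.962 = 15007
30–44: 12800 * 0.969 = 12403
45–59: 17700 * 0.959 = 16974
60–74: 7400 * 0.971 = 7185
75–89: 13900 * 0.932 = 12955
90+: 7500 * 0.98 + 14600 * 0.387 = 7350 + 5650 = 13000
Net migration: 0–14 − 450 → 2648; 60–74 + 520 → 7705
End of period: [2648, 15007, 12403, 16974, 7705, 12955, 13000]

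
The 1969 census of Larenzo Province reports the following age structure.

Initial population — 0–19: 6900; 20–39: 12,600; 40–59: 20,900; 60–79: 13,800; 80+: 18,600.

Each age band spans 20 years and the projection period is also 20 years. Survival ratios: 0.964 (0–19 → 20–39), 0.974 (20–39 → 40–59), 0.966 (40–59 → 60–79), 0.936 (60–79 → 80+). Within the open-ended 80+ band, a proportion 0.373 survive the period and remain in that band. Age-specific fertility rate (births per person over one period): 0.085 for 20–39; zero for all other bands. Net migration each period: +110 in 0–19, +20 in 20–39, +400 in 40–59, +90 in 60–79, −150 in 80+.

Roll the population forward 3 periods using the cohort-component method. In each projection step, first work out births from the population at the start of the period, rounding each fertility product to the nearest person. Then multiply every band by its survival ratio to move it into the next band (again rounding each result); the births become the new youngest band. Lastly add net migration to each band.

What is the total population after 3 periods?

— Period 1 —
Births: 12600 × 0.085 = 1071
20–39: 6900 × 0.964 = 6652
40–59: 12600 × 0.974 = 12272
60–79: 20900 × 0.966 = 20189
80+: 13800 × 0.936 + 18600 × 0.373 = 12917 + 6938 = 19855
Net migration: 0–19 + 110 → 1181; 20–39 + 20 → 6672; 40–59 + 400 → 12672; 60–79 + 90 → 20279; 80+ − 150 → 19705
→ [1181, 6672, 12672, 20279, 19705]
— Period 2 —
Births: 6672 × 0.085 = 567
20–39: 1181 × 0.964 = 1138
40–59: 6672 × 0.974 = 6499
60–79: 12672 × 0.966 = 12241
80+: 20279 × 0.936 + 19705 × 0.373 = 18981 + 7350 = 26331
Net migration: 0–19 + 110 → 677; 20–39 + 20 → 1158; 40–59 + 400 → 6899; 60–79 + 90 → 12331; 80+ − 150 → 26181
→ [677, 1158, 6899, 12331, 26181]
— Period 3 —
Births: 1158 × 0.085 = 98
20–39: 677 × 0.964 = 653
40–59: 1158 × 0.974 = 1128
60–79: 6899 × 0.966 = 6664
80+: 12331 × 0.936 + 26181 × 0.373 = 11542 + 9766 = 21308
Net migration: 0–19 + 110 → 208; 20–39 + 20 → 673; 40–59 + 400 → 1528; 60–79 + 90 → 6754; 80+ − 150 → 21158
→ [208, 673, 1528, 6754, 21158]
Total after period 3: 208 + 673 + 1528 + 6754 + 21158 = 30321

30321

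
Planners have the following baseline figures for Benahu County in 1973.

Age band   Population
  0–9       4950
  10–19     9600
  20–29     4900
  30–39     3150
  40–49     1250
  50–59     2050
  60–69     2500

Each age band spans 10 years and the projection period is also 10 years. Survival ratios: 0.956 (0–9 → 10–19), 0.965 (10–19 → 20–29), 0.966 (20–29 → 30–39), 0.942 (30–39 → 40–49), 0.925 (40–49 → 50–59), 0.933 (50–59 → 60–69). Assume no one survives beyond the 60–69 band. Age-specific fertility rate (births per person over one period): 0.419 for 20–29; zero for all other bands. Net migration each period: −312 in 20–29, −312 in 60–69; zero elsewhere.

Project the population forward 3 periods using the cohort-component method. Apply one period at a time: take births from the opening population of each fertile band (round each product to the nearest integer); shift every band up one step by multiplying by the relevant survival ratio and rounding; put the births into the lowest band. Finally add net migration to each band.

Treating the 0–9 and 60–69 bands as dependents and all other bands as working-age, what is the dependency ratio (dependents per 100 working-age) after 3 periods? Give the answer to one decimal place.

(Bands numbered youngest = 1 to oldest = 7.)
Period 1.
Births: 4900 * 0.419 = 2053
Band 2: 4950 * 0.956 = 4732
Band 3: 9600 * 0.965 = 9264
Band 4: 4900 * 0.966 = 4733
Band 5: 3150 * 0.942 = 2967
Band 6: 1250 * 0.925 = 1156
Band 7: 2050 * 0.933 = 1913
Net migration: Band 3 − 312 → 8952; Band 7 − 312 → 1601
End of period: [2053, 4732, 8952, 4733, 2967, 1156, 1601]
Period 2.
Births: 8952 * 0.419 = 3751
Band 2: 2053 * 0.956 = 1963
Band 3: 4732 * 0.965 = 4566
Band 4: 8952 * 0.966 = 8648
Band 5: 4733 * 0.942 = 4458
Band 6: 2967 * 0.925 = 2744
Band 7: 1156 * 0.933 = 1079
Net migration: Band 3 − 312 → 4254; Band 7 − 312 → 767
End of period: [3751, 1963, 4254, 8648, 4458, 2744, 767]
Period 3.
Births: 4254 * 0.419 = 1782
Band 2: 3751 * 0.956 = 3586
Band 3: 1963 * 0.965 = 1894
Band 4: 4254 * 0.966 = 4109
Band 5: 8648 * 0.942 = 8146
Band 6: 4458 * 0.925 = 4124
Band 7: 2744 * 0.933 = 2560
Net migration: Band 3 − 312 → 1582; Band 7 − 312 → 2248
End of period: [1782, 3586, 1582, 4109, 8146, 4124, 2248]
Dependents (band 0–9 + band 60–69) = 1782 + 2248 = 4030; working-age = 21547; ratio = 4030/21547 × 100 = 18.7

18.7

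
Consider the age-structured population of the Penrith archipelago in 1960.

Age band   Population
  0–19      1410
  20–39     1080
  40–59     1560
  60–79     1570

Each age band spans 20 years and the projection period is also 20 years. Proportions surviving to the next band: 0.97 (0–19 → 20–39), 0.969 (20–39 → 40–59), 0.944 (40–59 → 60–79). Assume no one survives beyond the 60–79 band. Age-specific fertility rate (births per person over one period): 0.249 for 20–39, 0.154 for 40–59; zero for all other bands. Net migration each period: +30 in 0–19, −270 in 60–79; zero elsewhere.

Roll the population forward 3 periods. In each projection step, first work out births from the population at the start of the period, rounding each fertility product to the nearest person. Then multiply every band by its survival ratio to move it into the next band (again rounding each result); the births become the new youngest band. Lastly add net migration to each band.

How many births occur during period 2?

Call the groups 1 to 4, youngest first.
Period 1.
Births: 1080 × 0.249 = 269 ; 1560 × 0.154 = 240 → total 509
Group 2: 1410 × 0.97 = 1368
Group 3: 1080 × 0.969 = 1047
Group 4: 1560 × 0.944 = 1473
Net migration: Group 1 + 30 → 539; Group 4 − 270 → 1203
Giving 539 / 1368 / 1047 / 1203.
Period 2.
Births: 1368 × 0.249 = 341 ; 1047 × 0.154 = 161 → total 502
Group 2: 539 × 0.97 = 523
Group 3: 1368 × 0.969 = 1326
Group 4: 1047 × 0.944 = 988
Net migration: Group 1 + 30 → 532; Group 4 − 270 → 718
Giving 532 / 523 / 1326 / 718.

502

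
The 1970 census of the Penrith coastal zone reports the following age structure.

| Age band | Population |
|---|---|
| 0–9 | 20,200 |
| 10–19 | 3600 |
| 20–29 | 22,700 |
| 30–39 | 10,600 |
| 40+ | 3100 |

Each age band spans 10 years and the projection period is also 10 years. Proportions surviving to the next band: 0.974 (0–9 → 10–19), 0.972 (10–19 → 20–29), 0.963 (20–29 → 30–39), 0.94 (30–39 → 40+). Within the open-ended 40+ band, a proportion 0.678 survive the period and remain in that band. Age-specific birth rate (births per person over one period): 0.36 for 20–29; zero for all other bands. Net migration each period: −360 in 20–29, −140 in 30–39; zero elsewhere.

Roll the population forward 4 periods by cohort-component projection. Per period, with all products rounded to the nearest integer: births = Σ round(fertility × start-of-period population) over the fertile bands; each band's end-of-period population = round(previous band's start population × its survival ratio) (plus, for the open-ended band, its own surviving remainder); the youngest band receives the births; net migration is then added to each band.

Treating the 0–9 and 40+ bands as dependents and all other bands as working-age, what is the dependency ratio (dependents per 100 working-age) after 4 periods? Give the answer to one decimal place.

Period 1.
Births: 22700 × 0.36 = 8172
10–19: 20200 × 0.974 = 19675
20–29: 3600 × 0.972 = 3499
30–39: 22700 × 0.963 = 21860
40+: 10600 × 0.94 + 3100 × 0.678 = 9964 + 2102 = 12066
Net migration: 20–29 − 360 → 3139; 30–39 − 140 → 21720
Giving 8172 / 19675 / 3139 / 21720 / 12066.
Period 2.
Births: 3139 × 0.36 = 1130
10–19: 8172 × 0.974 = 7960
20–29: 19675 × 0.972 = 19124
30–39: 3139 × 0.963 = 3023
40+: 21720 × 0.94 + 12066 × 0.678 = 20417 + 8181 = 28598
Net migration: 20–29 − 360 → 18764; 30–39 − 140 → 2883
Giving 1130 / 7960 / 18764 / 2883 / 28598.
Period 3.
Births: 18764 × 0.36 = 6755
10–19: 1130 × 0.974 = 1101
20–29: 7960 × 0.972 = 7737
30–39: 18764 × 0.963 = 18070
40+: 2883 × 0.94 + 28598 × 0.678 = 2710 + 19389 = 22099
Net migration: 20–29 − 360 → 7377; 30–39 − 140 → 17930
Giving 6755 / 1101 / 7377 / 17930 / 22099.
Period 4.
Births: 7377 × 0.36 = 2656
10–19: 6755 × 0.974 = 6579
20–29: 1101 × 0.972 = 1070
30–39: 7377 × 0.963 = 7104
40+: 17930 × 0.94 + 22099 × 0.678 = 16854 + 14983 = 31837
Net migration: 20–29 − 360 → 710; 30–39 − 140 → 6964
Giving 2656 / 6579 / 710 / 6964 / 31837.
Dependents (band 0–9 + band 40+) = 2656 + 31837 = 34493; working-age = 14253; ratio = 34493/14253 × 100 = 242.0

242.0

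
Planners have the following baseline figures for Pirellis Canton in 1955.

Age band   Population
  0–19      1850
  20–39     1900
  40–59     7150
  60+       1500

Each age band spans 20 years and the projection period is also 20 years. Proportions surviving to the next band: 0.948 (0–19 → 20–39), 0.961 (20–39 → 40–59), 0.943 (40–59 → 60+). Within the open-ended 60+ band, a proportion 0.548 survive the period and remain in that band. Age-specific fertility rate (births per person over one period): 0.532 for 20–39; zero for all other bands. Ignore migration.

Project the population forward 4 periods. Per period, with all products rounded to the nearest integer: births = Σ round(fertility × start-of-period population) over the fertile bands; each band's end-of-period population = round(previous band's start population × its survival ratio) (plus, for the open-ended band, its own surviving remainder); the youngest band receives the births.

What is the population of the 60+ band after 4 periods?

3502

Let band 1 be 0–19 through band 4 = 60+.
Period 1:
Births: 1900 × 0.532 = 1011
Band 2: 1850 × 0.948 = 1754
Band 3: 1900 × 0.961 = 1826
Band 4: 7150 × 0.943 + 1500 × 0.548 = 6742 + 822 = 7564
→ [1011, 1754, 1826, 7564]
Period 2:
Births: 1754 × 0.532 = 933
Band 2: 1011 × 0.948 = 958
Band 3: 1754 × 0.961 = 1686
Band 4: 1826 × 0.943 + 7564 × 0.548 = 1722 + 4145 = 5867
→ [933, 958, 1686, 5867]
Period 3:
Births: 958 × 0.532 = 510
Band 2: 933 × 0.948 = 884
Band 3: 958 × 0.961 = 921
Band 4: 1686 × 0.943 + 5867 × 0.548 = 1590 + 3215 = 4805
→ [510, 884, 921, 4805]
Period 4:
Births: 884 × 0.532 = 470
Band 2: 510 × 0.948 = 483
Band 3: 884 × 0.961 = 850
Band 4: 921 × 0.943 + 4805 × 0.548 = 869 + 2633 = 3502
→ [470, 483, 850, 3502]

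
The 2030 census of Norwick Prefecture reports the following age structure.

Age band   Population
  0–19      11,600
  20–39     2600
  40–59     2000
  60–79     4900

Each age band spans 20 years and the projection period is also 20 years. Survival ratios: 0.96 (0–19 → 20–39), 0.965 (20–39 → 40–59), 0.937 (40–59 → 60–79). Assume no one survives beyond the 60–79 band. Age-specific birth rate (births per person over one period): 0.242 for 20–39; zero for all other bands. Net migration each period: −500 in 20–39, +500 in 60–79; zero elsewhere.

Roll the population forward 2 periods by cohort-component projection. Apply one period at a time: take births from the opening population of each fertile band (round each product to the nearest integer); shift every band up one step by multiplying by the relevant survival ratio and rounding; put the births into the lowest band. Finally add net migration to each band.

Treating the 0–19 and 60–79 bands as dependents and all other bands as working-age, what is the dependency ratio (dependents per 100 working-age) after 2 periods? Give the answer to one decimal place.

52.3

(Bands numbered youngest = 1 to oldest = 4.)
Period 1.
Births: 2600 × 0.242 = 629
Band 2: 11600 × 0.96 = 11136
Band 3: 2600 × 0.965 = 2509
Band 4: 2000 × 0.937 = 1874
Net migration: Band 2 − 500 → 10636; Band 4 + 500 → 2374
Giving 629 / 10636 / 2509 / 2374.
Period 2.
Births: 10636 × 0.242 = 2574
Band 2: 629 × 0.96 = 604
Band 3: 10636 × 0.965 = 10264
Band 4: 2509 × 0.937 = 2351
Net migration: Band 2 − 500 → 104; Band 4 + 500 → 2851
Giving 2574 / 104 / 10264 / 2851.
Dependents (band 0–19 + band 60–79) = 2574 + 2851 = 5425; working-age = 10368; ratio = 5425/10368 × 100 = 52.3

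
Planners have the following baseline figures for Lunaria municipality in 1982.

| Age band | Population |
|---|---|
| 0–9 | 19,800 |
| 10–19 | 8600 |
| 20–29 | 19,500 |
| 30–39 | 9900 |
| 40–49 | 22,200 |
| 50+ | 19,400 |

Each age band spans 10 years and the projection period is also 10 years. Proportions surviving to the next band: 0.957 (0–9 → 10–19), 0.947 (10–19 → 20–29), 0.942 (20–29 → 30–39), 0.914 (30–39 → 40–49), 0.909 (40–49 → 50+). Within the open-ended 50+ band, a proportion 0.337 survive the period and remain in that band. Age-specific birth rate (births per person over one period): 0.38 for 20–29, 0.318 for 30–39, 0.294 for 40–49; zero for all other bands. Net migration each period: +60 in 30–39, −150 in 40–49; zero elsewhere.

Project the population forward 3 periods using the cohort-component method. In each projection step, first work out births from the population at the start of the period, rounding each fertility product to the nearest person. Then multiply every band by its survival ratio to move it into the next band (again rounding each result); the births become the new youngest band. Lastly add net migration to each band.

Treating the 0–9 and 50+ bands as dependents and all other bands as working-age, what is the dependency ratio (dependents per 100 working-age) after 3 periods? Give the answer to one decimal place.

(Bands numbered youngest = 1 to oldest = 6.)
[period 1]
Births: 19500 × 0.38 = 7410  |  9900 × 0.318 = 3148  |  22200 × 0.294 = 6527 — total 17085
Band 2: 19800 × 0.957 = 18949
Band 3: 8600 × 0.947 = 8144
Band 4: 19500 × 0.942 = 18369
Band 5: 9900 × 0.914 = 9049
Band 6: 22200 × 0.909 + 19400 × 0.337 = 20180 + 6538 = 26718
Net migration: Band 4 + 60 → 18429; Band 5 − 150 → 8899
Giving 17085 / 18949 / 8144 / 18429 / 8899 / 26718.
[period 2]
Births: 8144 × 0.38 = 3095  |  18429 × 0.318 = 5860  |  8899 × 0.294 = 2616 — total 11571
Band 2: 17085 × 0.957 = 16350
Band 3: 18949 × 0.947 = 17945
Band 4: 8144 × 0.942 = 7672
Band 5: 18429 × 0.914 = 16844
Band 6: 8899 × 0.909 + 26718 × 0.337 = 8089 + 9004 = 17093
Net migration: Band 4 + 60 → 7732; Band 5 − 150 → 16694
Giving 11571 / 16350 / 17945 / 7732 / 16694 / 17093.
[period 3]
Births: 17945 × 0.38 = 6819  |  7732 × 0.318 = 2459  |  16694 × 0.294 = 4908 — total 14186
Band 2: 11571 × 0.957 = 11073
Band 3: 16350 × 0.947 = 15483
Band 4: 17945 × 0.942 = 16904
Band 5: 7732 × 0.914 = 7067
Band 6: 16694 × 0.909 + 17093 × 0.337 = 15175 + 5760 = 20935
Net migration: Band 4 + 60 → 16964; Band 5 − 150 → 6917
Giving 14186 / 11073 / 15483 / 16964 / 6917 / 20935.
Dependents (band 0–9 + band 50+) = 14186 + 20935 = 35121; working-age = 50437; ratio = 35121/50437 × 100 = 69.6

69.6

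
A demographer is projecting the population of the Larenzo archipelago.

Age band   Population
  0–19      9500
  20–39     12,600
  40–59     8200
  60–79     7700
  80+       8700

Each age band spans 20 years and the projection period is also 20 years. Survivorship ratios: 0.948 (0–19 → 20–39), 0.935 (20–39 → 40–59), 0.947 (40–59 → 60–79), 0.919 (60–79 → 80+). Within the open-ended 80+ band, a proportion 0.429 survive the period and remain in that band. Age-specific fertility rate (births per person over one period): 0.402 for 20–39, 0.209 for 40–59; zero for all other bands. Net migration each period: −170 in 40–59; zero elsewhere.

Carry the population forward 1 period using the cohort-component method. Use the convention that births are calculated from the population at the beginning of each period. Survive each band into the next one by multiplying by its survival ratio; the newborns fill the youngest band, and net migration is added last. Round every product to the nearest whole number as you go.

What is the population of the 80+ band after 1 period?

Call the groups 1 to 5, youngest first.
— Period 1 —
Births: 12600 × 0.402 = 5065 ; 8200 × 0.209 = 1714 → 6779
Group 2: 9500 × 0.948 = 9006
Group 3: 12600 × 0.935 = 11781
Group 4: 8200 × 0.947 = 7765
Group 5: 7700 × 0.919 + 8700 × 0.429 = 7076 + 3732 = 10808
Net migration: Group 3 − 170 → 11611
Giving 6779 / 9006 / 11611 / 7765 / 10808.

10808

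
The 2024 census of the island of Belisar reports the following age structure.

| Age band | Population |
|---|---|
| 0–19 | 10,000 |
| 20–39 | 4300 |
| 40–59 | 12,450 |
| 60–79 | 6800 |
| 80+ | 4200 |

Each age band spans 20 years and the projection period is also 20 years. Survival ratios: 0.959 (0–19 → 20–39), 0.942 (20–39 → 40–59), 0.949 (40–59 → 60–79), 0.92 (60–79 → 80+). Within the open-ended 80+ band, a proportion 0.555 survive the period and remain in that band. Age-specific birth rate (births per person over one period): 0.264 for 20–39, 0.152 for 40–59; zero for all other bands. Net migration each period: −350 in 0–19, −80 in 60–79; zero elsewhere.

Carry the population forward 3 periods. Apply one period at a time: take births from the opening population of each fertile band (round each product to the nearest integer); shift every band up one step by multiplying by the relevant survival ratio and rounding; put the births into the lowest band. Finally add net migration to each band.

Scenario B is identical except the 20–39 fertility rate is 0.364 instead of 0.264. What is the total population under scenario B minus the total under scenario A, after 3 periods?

1716

Period 1:
Births: 4300 × 0.264 = 1135 ; 12450 × 0.152 = 1892 ⇒ total 3027
20–39: 10000 × 0.959 = 9590
40–59: 4300 × 0.942 = 4051
60–79: 12450 × 0.949 = 11815
80+: 6800 × 0.92 + 4200 × 0.555 = 6256 + 2331 = 8587
Net migration: 0–19 − 350 → 2677; 60–79 − 80 → 11735
→ [2677, 9590, 4051, 11735, 8587]
Period 2:
Births: 9590 × 0.264 = 2532 ; 4051 × 0.152 = 616 ⇒ total 3148
20–39: 2677 × 0.959 = 2567
40–59: 9590 × 0.942 = 9034
60–79: 4051 × 0.949 = 3844
80+: 11735 × 0.92 + 8587 × 0.555 = 10796 + 4766 = 15562
Net migration: 0–19 − 350 → 2798; 60–79 − 80 → 3764
→ [2798, 2567, 9034, 3764, 15562]
Period 3:
Births: 2567 × 0.264 = 678 ; 9034 × 0.152 = 1373 ⇒ total 2051
20–39: 2798 × 0.959 = 2683
40–59: 2567 × 0.942 = 2418
60–79: 9034 × 0.949 = 8573
80+: 3764 × 0.92 + 15562 × 0.555 = 3463 + 8637 = 12100
Net migration: 0–19 − 350 → 1701; 60–79 − 80 → 8493
→ [1701, 2683, 2418, 8493, 12100]
Scenario A total after 3 periods: 27395
Scenario B projection —
Period 1:
Births: 4300 × 0.364 = 1565 ; 12450 × 0.152 = 1892 ⇒ total 3457
20–39: 10000 × 0.959 = 9590
40–59: 4300 × 0.942 = 4051
60–79: 12450 × 0.949 = 11815
80+: 6800 × 0.92 + 4200 × 0.555 = 6256 + 2331 = 8587
Net migration: 0–19 − 350 → 3107; 60–79 − 80 → 11735
→ [3107, 9590, 4051, 11735, 8587]
Period 2:
Births: 9590 × 0.364 = 3491 ; 4051 × 0.152 = 616 ⇒ total 4107
20–39: 3107 × 0.959 = 2980
40–59: 9590 × 0.942 = 9034
60–79: 4051 × 0.949 = 3844
80+: 11735 × 0.92 + 8587 × 0.555 = 10796 + 4766 = 15562
Net migration: 0–19 − 350 → 3757; 60–79 − 80 → 3764
→ [3757, 2980, 9034, 3764, 15562]
Period 3:
Births: 2980 × 0.364 = 1085 ; 9034 × 0.152 = 1373 ⇒ total 2458
20–39: 3757 × 0.959 = 3603
40–59: 2980 × 0.942 = 2807
60–79: 9034 × 0.949 = 8573
80+: 3764 × 0.92 + 15562 × 0.555 = 3463 + 8637 = 12100
Net migration: 0–19 − 350 → 2108; 60–79 − 80 → 8493
→ [2108, 3603, 2807, 8493, 12100]
Scenario B total after 3 periods: 29111
Difference B − A = 29111 − 27395 = 1716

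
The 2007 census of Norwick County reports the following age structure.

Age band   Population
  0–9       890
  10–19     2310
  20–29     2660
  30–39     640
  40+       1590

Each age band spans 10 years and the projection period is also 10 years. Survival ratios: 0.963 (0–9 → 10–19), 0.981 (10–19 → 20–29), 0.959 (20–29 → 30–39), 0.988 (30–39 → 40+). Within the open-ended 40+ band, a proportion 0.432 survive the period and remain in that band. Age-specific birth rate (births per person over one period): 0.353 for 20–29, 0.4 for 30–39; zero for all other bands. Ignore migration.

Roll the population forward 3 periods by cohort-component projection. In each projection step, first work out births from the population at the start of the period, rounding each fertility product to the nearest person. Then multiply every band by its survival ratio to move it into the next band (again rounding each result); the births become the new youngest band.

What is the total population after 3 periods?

8337

After projecting period 1:
Births: 2660 × 0.353 = 939, 640 × 0.4 = 256 → 1195
10–19: 890 × 0.963 = 857
20–29: 2310 × 0.981 = 2266
30–39: 2660 × 0.959 = 2551
40+: 640 × 0.988 + 1590 × 0.432 = 632 + 687 = 1319
→ [1195, 857, 2266, 2551, 1319]
After projecting period 2:
Births: 2266 × 0.353 = 800, 2551 × 0.4 = 1020 → 1820
10–19: 1195 × 0.963 = 1151
20–29: 857 × 0.981 = 841
30–39: 2266 × 0.959 = 2173
40+: 2551 × 0.988 + 1319 × 0.432 = 2520 + 570 = 3090
→ [1820, 1151, 841, 2173, 3090]
After projecting period 3:
Births: 841 × 0.353 = 297, 2173 × 0.4 = 869 → 1166
10–19: 1820 × 0.963 = 1753
20–29: 1151 × 0.981 = 1129
30–39: 841 × 0.959 = 807
40+: 2173 × 0.988 + 3090 × 0.432 = 2147 + 1335 = 3482
→ [1166, 1753, 1129, 807, 3482]
Total after period 3: 1166 + 1753 + 1129 + 807 + 3482 = 8337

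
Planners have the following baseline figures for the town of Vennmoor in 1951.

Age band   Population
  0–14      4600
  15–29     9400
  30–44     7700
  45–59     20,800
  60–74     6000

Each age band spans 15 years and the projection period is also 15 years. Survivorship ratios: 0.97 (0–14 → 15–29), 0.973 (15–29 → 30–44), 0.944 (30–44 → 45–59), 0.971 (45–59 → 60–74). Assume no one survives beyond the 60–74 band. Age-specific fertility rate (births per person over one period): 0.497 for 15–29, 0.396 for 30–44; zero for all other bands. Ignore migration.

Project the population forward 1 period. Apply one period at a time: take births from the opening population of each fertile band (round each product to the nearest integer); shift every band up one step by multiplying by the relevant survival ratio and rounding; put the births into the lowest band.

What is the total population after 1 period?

Period 1.
Births: 9400 * 0.497 = 4672, 7700 * 0.396 = 3049 ⇒ total 7721
15–29: 4600 * 0.97 = 4462
30–44: 9400 * 0.973 = 9146
45–59: 7700 * 0.944 = 7269
60–74: 20800 * 0.971 = 20197
End of period: [7721, 4462, 9146, 7269, 20197]
Total after period 1: 7721 + 4462 + 9146 + 7269 + 20197 = 48795

48795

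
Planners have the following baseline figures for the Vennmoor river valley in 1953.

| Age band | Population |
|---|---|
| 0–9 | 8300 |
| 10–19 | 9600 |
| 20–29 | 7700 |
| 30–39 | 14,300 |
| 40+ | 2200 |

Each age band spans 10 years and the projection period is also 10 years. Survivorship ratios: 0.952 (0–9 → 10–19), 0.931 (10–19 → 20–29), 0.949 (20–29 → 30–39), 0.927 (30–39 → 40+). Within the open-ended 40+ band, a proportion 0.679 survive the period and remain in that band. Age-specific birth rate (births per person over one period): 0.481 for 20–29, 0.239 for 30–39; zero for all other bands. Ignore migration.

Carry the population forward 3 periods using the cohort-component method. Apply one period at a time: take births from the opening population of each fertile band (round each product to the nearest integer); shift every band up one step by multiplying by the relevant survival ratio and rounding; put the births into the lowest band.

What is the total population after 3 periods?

(Groups numbered youngest = 1 to oldest = 5.)
Period 1.
Births: 7700 × 0.481 = 3704 ; 14300 × 0.239 = 3418 — total 7122
Group 2: 8300 × 0.952 = 7902
Group 3: 9600 × 0.931 = 8938
Group 4: 7700 × 0.949 = 7307
Group 5: 14300 × 0.927 + 2200 × 0.679 = 13256 + 1494 = 14750
→ [7122, 7902, 8938, 7307, 14750]
Period 2.
Births: 8938 × 0.481 = 4299 ; 7307 × 0.239 = 1746 — total 6045
Group 2: 7122 × 0.952 = 6780
Group 3: 7902 × 0.931 = 7357
Group 4: 8938 × 0.949 = 8482
Group 5: 7307 × 0.927 + 14750 × 0.679 = 6774 + 10015 = 16789
→ [6045, 6780, 7357, 8482, 16789]
Period 3.
Births: 7357 × 0.481 = 3539 ; 8482 × 0.239 = 2027 — total 5566
Group 2: 6045 × 0.952 = 5755
Group 3: 6780 × 0.931 = 6312
Group 4: 7357 × 0.949 = 6982
Group 5: 8482 × 0.927 + 16789 × 0.679 = 7863 + 11400 = 19263
→ [5566, 5755, 6312, 6982, 19263]
Total after period 3: 5566 + 5755 + 6312 + 6982 + 19263 = 43878

43878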